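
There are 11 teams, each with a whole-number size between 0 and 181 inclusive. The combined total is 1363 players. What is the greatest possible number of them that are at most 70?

5

Suppose k of them are at most 70. Those contribute at most 70 each and the rest at most 181 each.
So the total is at most 70k + 181(11 − k) = 1991 − 111k. This must still be ≥ 1363, so k ≤ 5.
k = 5 is achieved by 5 values at 70 and 6 at 181, total 1436; lower one of the 181's by 73 (still > 70) to reach 1363.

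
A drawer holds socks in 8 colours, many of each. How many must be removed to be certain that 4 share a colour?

In the worst case you draw 3 of each of the 8 colours: 8 × 3 = 24.
One more forces 4 of some colour, so 24 + 1 = 25.

25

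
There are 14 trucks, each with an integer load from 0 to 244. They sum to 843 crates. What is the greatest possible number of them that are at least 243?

With k values at 243 or above and the rest at least 0, the sum is at least 0 + 243k.
Since the sum is 843, we need 243k ≤ 843, i.e. k ≤ 3.
k = 3 is achieved by 3 values at 243 and 11 at 0, total 729; add 114 to one value (staying below 243) to reach 843.

3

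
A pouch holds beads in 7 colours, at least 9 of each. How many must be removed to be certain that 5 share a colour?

In the worst case you draw 4 of each of the 7 colours: 7 × 4 = 28.
One more forces 5 of some colour, so 28 + 1 = 29.

29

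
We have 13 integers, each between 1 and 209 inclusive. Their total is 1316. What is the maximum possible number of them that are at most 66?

Suppose k of them are at most 66. Those contribute at most 66 each and the rest at most 209 each.
So the total is at most 66k + 209(13 − k) = 2717 − 143k. This must still be ≥ 1316, so k ≤ 9.
k = 9 is achieved by 9 values at 66 and 4 at 209, total 1430; lower one of the 209's by 114 (still > 66) to reach 1316.

9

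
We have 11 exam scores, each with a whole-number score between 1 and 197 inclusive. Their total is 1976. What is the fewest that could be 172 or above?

4

Each value short of 172 is at most 171, costing at least 197 − 171 = 26 against the maximum total of 2167.
We can afford to lose at most 2167 − 1976 = 191, so at most ⌊191/26⌋ = 7 fall short, and at least 4 are ≥ 172.
Exactly 4 works: 4 values at 197 and 7 at 171 total 1985; lower one of the high values by 9 (still ≥ 172) to hit 1976.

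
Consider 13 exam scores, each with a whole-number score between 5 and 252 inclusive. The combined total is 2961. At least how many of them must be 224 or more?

3

If only k of them are at least 224, the other 13 − k are at most 223, so the total is at most k·252 + (13 − k)·223.
This must reach 2961, so k·252 + (13 − k)·223 ≥ 2961, giving k ≥ 3.
Exactly 3 works: 3 values at 252 and 10 at 223 total 2986; lower one of the high values by 25 (still ≥ 224) to hit 2961.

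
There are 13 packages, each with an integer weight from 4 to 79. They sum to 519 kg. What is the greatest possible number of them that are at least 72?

6

If k of the values are ≥ 72, the total is ≥ 72k + 4(13 − k).
Setting 72k + 4(13 − k) ≤ 519 gives 68k ≤ 467, so k ≤ 6.
k = 6 is achieved by 6 values at 72 and 7 at 4, total 460; add 59 to one value (staying below 72) to reach 519.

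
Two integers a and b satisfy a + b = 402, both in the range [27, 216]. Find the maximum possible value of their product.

40401

ab = a(402 − a) is maximized when a is as near 402/2 as the bounds allow.
Taking a = 201 and b = 201 (both in [27, 216]) gives ab = 40401.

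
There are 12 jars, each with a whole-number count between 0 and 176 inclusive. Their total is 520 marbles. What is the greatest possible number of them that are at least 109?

Suppose k of them are at least 109. Those contribute at least 109 each and the other 12 − k at least 0 each.
So the total is at least 109k + 0(12 − k) = 0 + 109k. This must be ≤ 520, giving k ≤ 4.
k = 4 is achieved by 4 values at 109 and 8 at 0, total 436; add 84 to one value (staying below 109) to reach 520.

4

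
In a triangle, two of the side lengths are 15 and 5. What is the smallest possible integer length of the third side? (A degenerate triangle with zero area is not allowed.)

11

The third side must exceed |15 − 5| = 10.
The smallest integer above 10 is 11.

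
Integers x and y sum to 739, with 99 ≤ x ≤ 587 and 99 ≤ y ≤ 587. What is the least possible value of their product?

89224

xy = x(739 − x) is concave in x, so over [152, 587] it is minimized at an endpoint.
The extreme feasible split is x = 152, y = 587, giving xy = 89224.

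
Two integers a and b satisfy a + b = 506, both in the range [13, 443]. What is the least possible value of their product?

Since a + b is fixed, pushing one of them to its bound minimizes the product.
At the endpoint a = 63, b = 506 − 63 = 443, so ab = 63 × 443 = 27909.

27909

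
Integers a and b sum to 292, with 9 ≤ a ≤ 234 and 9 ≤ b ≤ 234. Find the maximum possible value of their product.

21316

With a + b fixed, ab peaks when the two are closest together.
Taking a = 146 and b = 146 (both in [9, 234]) gives ab = 21316.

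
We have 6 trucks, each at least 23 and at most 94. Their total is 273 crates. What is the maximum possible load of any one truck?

94

Maximizing one value means minimizing the remaining 5.
The other 5 contribute at least 5 × 23 = 115, leaving at most 273 − 115 = 158.
But each truck is capped at 94, so the maximum is 94.
Achievable: one at 94 and the other 5 totalling 179, which fits since 5 × 23 ≤ 179 ≤ 5 × 94.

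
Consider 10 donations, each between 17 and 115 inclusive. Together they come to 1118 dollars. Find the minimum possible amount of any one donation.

83

Minimizing one value means maximizing the remaining 9.
The other 9 contribute at most 9 × 115 = 1035, leaving at least 1118 − 1035 = 83.
Since 83 ≥ 17, this is achievable: one at 83 and 9 at 115.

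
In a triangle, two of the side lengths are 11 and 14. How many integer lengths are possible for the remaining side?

21

The triangle inequality gives |11 − 14| < c < 11 + 14, i.e. 3 < c < 25.
So c can be any integer from 4 to 24: 21 values.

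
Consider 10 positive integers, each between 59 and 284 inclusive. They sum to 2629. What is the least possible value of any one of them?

Minimizing one value means maximizing the remaining 9.
The other 9 contribute at most 9 × 284 = 2556, leaving at least 2629 − 2556 = 73.
Since 73 ≥ 59, this is achievable: one at 73 and 9 at 284.

73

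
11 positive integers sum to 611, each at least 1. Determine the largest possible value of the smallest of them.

The 11 values sum to 611, so their minimum is at most ⌊611/11⌋ = 55.
Equality holds with 5 values of 55 and 6 values of 56.

55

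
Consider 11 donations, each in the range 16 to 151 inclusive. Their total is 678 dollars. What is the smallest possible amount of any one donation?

Minimizing one value means maximizing the remaining 10.
The other 10 can take up 10 × 151 = 1510 ≥ 678 − 16, so one donation can sit at its floor of 16.
Achievable: one at 16 and the other 10 totalling 662, which fits since 10 × 16 ≤ 662 ≤ 10 × 151.

16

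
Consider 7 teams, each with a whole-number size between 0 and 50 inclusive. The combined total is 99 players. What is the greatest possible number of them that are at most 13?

6

Suppose k of them are at most 13. Those contribute at most 13 each and the rest at most 50 each.
So the total is at most 13k + 50(7 − k) = 350 − 37k. This must still be ≥ 99, so k ≤ 6.
k = 6 is achieved by 6 values at 13 and 1 at 50, total 128; lower one of the 50's by 29 (still > 13) to reach 99.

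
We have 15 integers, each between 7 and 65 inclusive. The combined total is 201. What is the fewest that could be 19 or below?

8

Each value above 19 is at least 20, contributing at least 20 − 7 = 13 above the floor 7.
The sum exceeds the floor total 105 by 96, so at most ⌊96/13⌋ = 7 exceed 19, and at least 8 are ≤ 19.
Exactly 8 works: 8 values at 7 and 7 at 20 total 196; raise one of the low values by 5 (still ≤ 19) to hit 201.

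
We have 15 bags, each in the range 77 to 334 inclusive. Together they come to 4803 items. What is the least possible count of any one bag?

To make one bag as small as possible, make the other 14 as large as possible.
The other 14 contribute at most 14 × 334 = 4676, leaving at least 4803 − 4676 = 127.
Since 127 ≥ 77, this is achievable: one at 127 and 14 at 334.

127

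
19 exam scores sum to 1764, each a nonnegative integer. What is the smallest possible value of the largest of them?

93

The average is 1764/19 > 92, so not all 19 can be 92 or less; the largest is ≥ 93.
Taking 3 copies of 92 and 16 copies of 93 gives exactly 1764, so 93 is attained.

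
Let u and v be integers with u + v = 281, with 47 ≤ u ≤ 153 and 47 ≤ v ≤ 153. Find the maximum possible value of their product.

19740

With u + v fixed, uv peaks when the two are closest together.
Taking u = 140 and v = 141 (both in [47, 153]) gives uv = 19740.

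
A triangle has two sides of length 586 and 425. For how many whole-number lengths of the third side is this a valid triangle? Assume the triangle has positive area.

The triangle inequality gives |586 − 425| < c < 586 + 425, i.e. 161 < c < 1011.
So c can be any integer from 162 to 1010: 849 values.

849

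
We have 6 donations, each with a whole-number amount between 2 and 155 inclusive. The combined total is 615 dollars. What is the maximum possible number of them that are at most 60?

3

Suppose k of them are at most 60. Those contribute at most 60 each and the rest at most 155 each.
So the total is at most 60k + 155(6 − k) = 930 − 95k. This must still be ≥ 615, so k ≤ 3.
k = 3 is achieved by 3 values at 60 and 3 at 155, total 645; lower one of the 155's by 30 (still > 60) to reach 615.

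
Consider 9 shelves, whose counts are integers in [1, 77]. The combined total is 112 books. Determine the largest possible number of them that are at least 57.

1

Suppose k of them are at least 57. Those contribute at least 57 each and the other 9 − k at least 1 each.
So the total is at least 57k + 1(9 − k) = 9 + 56k. This must be ≤ 112, giving k ≤ 1.
k = 1 is achieved by 1 value at 57 and 8 at 1, total 65; add 47 to one value (staying below 57) to reach 112.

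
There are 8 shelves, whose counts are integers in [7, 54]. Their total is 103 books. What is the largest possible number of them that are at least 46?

1

If k of the values are ≥ 46, the total is ≥ 46k + 7(8 − k).
Setting 46k + 7(8 − k) ≤ 103 gives 39k ≤ 47, so k ≤ 1.
k = 1 is achieved by 1 value at 46 and 7 at 7, total 95; add 8 to one value (staying below 46) to reach 103.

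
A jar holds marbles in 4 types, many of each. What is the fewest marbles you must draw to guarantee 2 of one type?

5

In the worst case you draw 1 of each of the 4 types: 4 × 1 = 4.
One more forces 2 of some type, so 4 + 1 = 5.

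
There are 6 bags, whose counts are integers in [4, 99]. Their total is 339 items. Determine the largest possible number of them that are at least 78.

4

If k of the values are ≥ 78, the total is ≥ 78k + 4(6 − k).
Setting 78k + 4(6 − k) ≤ 339 gives 74k ≤ 315, so k ≤ 4.
k = 4 is achieved by 4 values at 78 and 2 at 4, total 320; add 19 to one value (staying below 78) to reach 339.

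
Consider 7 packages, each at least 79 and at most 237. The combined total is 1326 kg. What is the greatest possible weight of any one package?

237

To make one package as large as possible, make the other 6 as small as possible.
The other 6 contribute at least 6 × 79 = 474, leaving at most 1326 − 474 = 852.
But each package is capped at 237, so the maximum is 237.
Achievable: one at 237 and the other 6 totalling 1089, which fits since 6 × 79 ≤ 1089 ≤ 6 × 237.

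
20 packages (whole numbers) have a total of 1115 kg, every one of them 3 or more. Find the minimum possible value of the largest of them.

56

The average is 1115/20 > 55, so not all 20 can be 55 or less; the largest is ≥ 56.
Equality holds with 15 values of 56 and 5 values of 55.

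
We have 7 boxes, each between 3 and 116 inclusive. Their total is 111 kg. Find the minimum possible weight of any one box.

Minimizing one value means maximizing the remaining 6.
The other 6 can take up 6 × 116 = 696 ≥ 111 − 3, so one box can sit at its floor of 3.
Achievable: one at 3 and the other 6 totalling 108, which fits since 6 × 3 ≤ 108 ≤ 6 × 116.

3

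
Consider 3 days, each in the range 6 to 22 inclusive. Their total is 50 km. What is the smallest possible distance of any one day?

6

Minimizing one value means maximizing the remaining 2.
The other 2 contribute at most 2 × 22 = 44, leaving at least 50 − 44 = 6.
Since 6 ≥ 6, this is achievable: one at 6 and 2 at 22.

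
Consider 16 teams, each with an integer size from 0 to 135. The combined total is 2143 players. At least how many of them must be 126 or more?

15

Each value short of 126 is at most 125, costing at least 135 − 125 = 10 against the maximum total of 2160.
We can afford to lose at most 2160 − 2143 = 17, so at most ⌊17/10⌋ = 1 fall short, and at least 15 are ≥ 126.
Exactly 15 works: 15 values at 135 and 1 at 125 total 2150; lower one of the high values by 7 (still ≥ 126) to hit 2143.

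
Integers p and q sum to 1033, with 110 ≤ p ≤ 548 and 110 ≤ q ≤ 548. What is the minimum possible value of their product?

Since p + q is fixed, pushing one of them to its bound minimizes the product.
The extreme feasible split is p = 485, q = 548, giving pq = 265780.

265780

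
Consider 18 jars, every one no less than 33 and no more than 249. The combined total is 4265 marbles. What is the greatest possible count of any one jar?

Maximizing one value means minimizing the remaining 17.
The other 17 contribute at least 17 × 33 = 561, leaving at most 4265 − 561 = 3704.
But each jar is capped at 249, so the maximum is 249.
Achievable: one at 249 and the other 17 totalling 4016, which fits since 17 × 33 ≤ 4016 ≤ 17 × 249.

249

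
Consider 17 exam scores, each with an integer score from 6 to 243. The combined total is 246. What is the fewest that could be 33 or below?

Let j be the number exceeding 33. Then the total is ≥ 34·j + 6·(17 − j) = 102 + 28j.
So 28j ≤ 144 and j ≤ 5; hence at least 17 − 5 = 12 are ≤ 33.
Exactly 12 works: 12 values at 6 and 5 at 34 total 242; raise one of the low values by 4 (still ≤ 33) to hit 246.

12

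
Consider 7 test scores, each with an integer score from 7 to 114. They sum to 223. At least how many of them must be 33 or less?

If only k of them are at most 33, the other 7 − k are at least 34, so the total is at least (7 − k)·34 + k·7.
This is ≤ 223, so (7 − k)·34 + 7k ≤ 223, which gives k ≥ 1.
Exactly 1 works: 1 value at 7 and 6 at 34 total 211; raise one of the low values by 12 (still ≤ 33) to hit 223.

1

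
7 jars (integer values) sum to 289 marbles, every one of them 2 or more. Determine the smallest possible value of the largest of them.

The 7 values sum to 289, so their maximum is at least ⌈289/7⌉ = 42.
Equality holds with 2 values of 42 and 5 values of 41.

42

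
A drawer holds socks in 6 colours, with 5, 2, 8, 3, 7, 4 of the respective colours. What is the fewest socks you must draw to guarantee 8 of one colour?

29

In the worst case you take as many as possible of each colour without reaching 8: 5 + 2 + 7 + 3 + 7 + 4 = 28.
The next one must give 8 of some colour, so 28 + 1 = 29.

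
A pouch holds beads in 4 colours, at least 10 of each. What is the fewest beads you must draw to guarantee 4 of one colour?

You could draw 3 of every colour without reaching 4 of any — 12 in all.
One more forces 4 of some colour, so 12 + 1 = 13.

13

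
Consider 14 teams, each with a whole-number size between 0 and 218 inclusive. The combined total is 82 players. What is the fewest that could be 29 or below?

12

Each value above 29 is at least 30, contributing at least 30 − 0 = 30 above the floor 0.
The sum exceeds the floor total 0 by 82, so at most ⌊82/30⌋ = 2 exceed 29, and at least 12 are ≤ 29.
Exactly 12 works: 12 values at 0 and 2 at 30 total 60; raise one of the low values by 22 (still ≤ 29) to hit 82.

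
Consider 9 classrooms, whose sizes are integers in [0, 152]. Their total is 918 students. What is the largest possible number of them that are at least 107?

8

Suppose k of them are at least 107. Those contribute at least 107 each and the other 9 − k at least 0 each.
So the total is at least 107k + 0(9 − k) = 0 + 107k. This must be ≤ 918, giving k ≤ 8.
k = 8 is achieved by 8 values at 107 and 1 at 0, total 856; add 62 to one value (staying below 107) to reach 918.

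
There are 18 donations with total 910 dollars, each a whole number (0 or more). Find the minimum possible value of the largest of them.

51

If every one of the 18 were at most 50, the total would be at most 18 × 50 = 900 < 910.
Achievable: 10 of them at 51 and 8 at 50 total 910.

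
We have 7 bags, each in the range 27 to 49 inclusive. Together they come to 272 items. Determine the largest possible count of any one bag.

To make one bag as large as possible, make the other 6 as small as possible.
The other 6 contribute at least 6 × 27 = 162, leaving at most 272 − 162 = 110.
But each bag is capped at 49, so the maximum is 49.
Achievable: one at 49 and the other 6 totalling 223, which fits since 6 × 27 ≤ 223 ≤ 6 × 49.

49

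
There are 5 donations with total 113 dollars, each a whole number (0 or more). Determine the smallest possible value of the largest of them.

The 5 values sum to 113, so their maximum is at least ⌈113/5⌉ = 23.
Taking 2 copies of 22 and 3 copies of 23 gives exactly 113, so 23 is attained.

23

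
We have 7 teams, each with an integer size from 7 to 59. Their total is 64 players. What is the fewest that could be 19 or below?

Let j be the number exceeding 19. Then the total is ≥ 20·j + 7·(7 − j) = 49 + 13j.
So 13j ≤ 15 and j ≤ 1; hence at least 7 − 1 = 6 are ≤ 19.
Exactly 6 works: 6 values at 7 and 1 at 20 total 62; raise one of the low values by 2 (still ≤ 19) to hit 64.

6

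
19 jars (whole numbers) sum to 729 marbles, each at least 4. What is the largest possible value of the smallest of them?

If every one of the 19 were at least 39, the total would be at least 19 × 39 = 741 > 729.
Achievable: 12 of them at 38 and 7 at 39 total 729.

38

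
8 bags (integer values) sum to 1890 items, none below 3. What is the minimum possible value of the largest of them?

237

The average is 1890/8 > 236, so not all 8 can be 236 or less; the largest is ≥ 237.
Taking 6 copies of 236 and 2 copies of 237 gives exactly 1890, so 237 is attained.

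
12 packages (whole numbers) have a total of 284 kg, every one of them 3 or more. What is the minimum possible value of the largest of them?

24

The 12 values sum to 284, so their maximum is at least ⌈284/12⌉ = 24.
Achievable: 8 of them at 24 and 4 at 23 total 284.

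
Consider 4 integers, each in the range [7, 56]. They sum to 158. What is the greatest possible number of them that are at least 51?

Suppose k of them are at least 51. Those contribute at least 51 each and the other 4 − k at least 7 each.
So the total is at least 51k + 7(4 − k) = 28 + 44k. This must be ≤ 158, giving k ≤ 2.
k = 2 is achieved by 2 values at 51 and 2 at 7, total 116; add 42 to one value (staying below 51) to reach 158.

2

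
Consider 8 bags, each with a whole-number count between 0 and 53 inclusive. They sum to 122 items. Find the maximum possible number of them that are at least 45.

If k of the values are ≥ 45, the total is ≥ 45k + 0(8 − k).
Setting 45k + 0(8 − k) ≤ 122 gives 45k ≤ 122, so k ≤ 2.
k = 2 is achieved by 2 values at 45 and 6 at 0, total 90; add 32 to one value (staying below 45) to reach 122.

2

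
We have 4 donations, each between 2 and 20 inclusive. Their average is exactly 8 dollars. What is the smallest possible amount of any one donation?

Minimizing one value means maximizing the remaining 3.
The total is 4 × 8 = 32.
The other 3 can take up 3 × 20 = 60 ≥ 32 − 2, so one donation can sit at its floor of 2.
Achievable: one at 2 and the other 3 totalling 30, which fits since 3 × 2 ≤ 30 ≤ 3 × 20.

2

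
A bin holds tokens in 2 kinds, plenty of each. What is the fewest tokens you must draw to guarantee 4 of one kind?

You could draw 3 of every kind without reaching 4 of any — 6 in all.
One more forces 4 of some kind, so 6 + 1 = 7.

7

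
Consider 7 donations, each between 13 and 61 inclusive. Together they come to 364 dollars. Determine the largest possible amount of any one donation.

61

To make one donation as large as possible, make the other 6 as small as possible.
The other 6 contribute at least 6 × 13 = 78, leaving at most 364 − 78 = 286.
But each donation is capped at 61, so the maximum is 61.
Achievable: one at 61 and the other 6 totalling 303, which fits since 6 × 13 ≤ 303 ≤ 6 × 61.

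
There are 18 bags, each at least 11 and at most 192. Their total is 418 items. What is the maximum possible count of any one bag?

Maximizing one value means minimizing the remaining 17.
The other 17 contribute at least 17 × 11 = 187, leaving at most 418 − 187 = 231.
But each bag is capped at 192, so the maximum is 192.
Achievable: one at 192 and the other 17 totalling 226, which fits since 17 × 11 ≤ 226 ≤ 17 × 192.

192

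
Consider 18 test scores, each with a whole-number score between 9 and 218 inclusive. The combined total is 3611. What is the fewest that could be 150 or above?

14

If only k of them are at least 150, the other 18 − k are at most 149, so the total is at most k·218 + (18 − k)·149.
This must reach 3611, so k·218 + (18 − k)·149 ≥ 3611, giving k ≥ 14.
Exactly 14 works: 14 values at 218 and 4 at 149 total 3648; lower one of the high values by 37 (still ≥ 150) to hit 3611.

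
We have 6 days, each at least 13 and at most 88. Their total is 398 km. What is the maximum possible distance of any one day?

Maximizing one value means minimizing the remaining 5.
The other 5 contribute at least 5 × 13 = 65, leaving at most 398 − 65 = 333.
But each day is capped at 88, so the maximum is 88.
Achievable: one at 88 and the other 5 totalling 310, which fits since 5 × 13 ≤ 310 ≤ 5 × 88.

88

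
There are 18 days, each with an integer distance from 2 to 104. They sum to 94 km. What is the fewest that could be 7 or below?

If only k of them are at most 7, the other 18 − k are at least 8, so the total is at least (18 − k)·8 + k·2.
This is ≤ 94, so (18 − k)·8 + 2k ≤ 94, which gives k ≥ 9.
Exactly 9 works: 9 values at 2 and 9 at 8 total 90; raise one of the low values by 4 (still ≤ 7) to hit 94.

9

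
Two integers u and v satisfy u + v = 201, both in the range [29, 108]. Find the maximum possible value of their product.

uv = u(201 − u) is maximized when u is as near 201/2 as the bounds allow.
Taking u = 100 and v = 101 (both in [29, 108]) gives uv = 10100.

10100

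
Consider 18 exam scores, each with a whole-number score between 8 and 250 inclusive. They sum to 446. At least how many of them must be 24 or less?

Let j be the number exceeding 24. Then the total is ≥ 25·j + 8·(18 − j) = 144 + 17j.
So 17j ≤ 302 and j ≤ 17; hence at least 18 − 17 = 1 are ≤ 24.
Exactly 1 works: 1 value at 8 and 17 at 25 total 433; raise one of the low values by 13 (still ≤ 24) to hit 446.

1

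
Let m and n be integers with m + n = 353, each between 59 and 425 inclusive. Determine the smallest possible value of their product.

17346

For a fixed sum, mn is smallest when m and n are as far apart as possible.
The extreme feasible split is m = 59, n = 294, giving mn = 17346.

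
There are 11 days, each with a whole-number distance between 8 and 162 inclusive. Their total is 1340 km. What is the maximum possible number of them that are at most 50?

Suppose k of them are at most 50. Those contribute at most 50 each and the rest at most 162 each.
So the total is at most 50k + 162(11 − k) = 1782 − 112k. This must still be ≥ 1340, so k ≤ 3.
k = 3 is achieved by 3 values at 50 and 8 at 162, total 1446; lower one of the 162's by 106 (still > 50) to reach 1340.

3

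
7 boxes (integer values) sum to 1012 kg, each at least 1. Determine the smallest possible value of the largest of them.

145

The 7 values sum to 1012, so their maximum is at least ⌈1012/7⌉ = 145.
Achievable: 4 of them at 145 and 3 at 144 total 1012.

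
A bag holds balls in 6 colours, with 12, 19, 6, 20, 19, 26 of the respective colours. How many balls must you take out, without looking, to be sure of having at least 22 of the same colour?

In the worst case you take as many as possible of each colour without reaching 22: 12 + 19 + 6 + 20 + 19 + 21 = 97.
The next one must give 22 of some colour, so 97 + 1 = 98.

98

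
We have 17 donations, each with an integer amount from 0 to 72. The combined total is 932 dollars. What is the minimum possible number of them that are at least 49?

5

If only k of them are at least 49, the other 17 − k are at most 48, so the total is at most k·72 + (17 − k)·48.
This must reach 932, so k·72 + (17 − k)·48 ≥ 932, giving k ≥ 5.
Exactly 5 works: 5 values at 72 and 12 at 48 total 936; lower one of the high values by 4 (still ≥ 49) to hit 932.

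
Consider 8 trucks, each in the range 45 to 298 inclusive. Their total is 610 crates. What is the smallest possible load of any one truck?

45

To make one truck as small as possible, make the other 7 as large as possible.
The other 7 can take up 7 × 298 = 2086 ≥ 610 − 45, so one truck can sit at its floor of 45.
Achievable: one at 45 and the other 7 totalling 565, which fits since 7 × 45 ≤ 565 ≤ 7 × 298.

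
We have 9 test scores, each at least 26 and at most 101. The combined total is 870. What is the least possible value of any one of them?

To make one score as small as possible, make the other 8 as large as possible.
The other 8 contribute at most 8 × 101 = 808, leaving at least 870 − 808 = 62.
Since 62 ≥ 26, this is achievable: one at 62 and 8 at 101.

62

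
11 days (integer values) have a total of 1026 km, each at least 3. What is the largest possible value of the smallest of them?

The average is 1026/11 < 94, so some value is ≤ 93.
Achievable: 8 of them at 93 and 3 at 94 total 1026.

93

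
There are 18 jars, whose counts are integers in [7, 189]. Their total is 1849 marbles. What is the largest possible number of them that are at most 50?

11

Each value at 50 or below falls at least 189 − 50 = 139 short of the ceiling 189.
The ceiling total is 18 × 189 = 3402, and we need 1849, so at most ⌊(3402 − 1849)/139⌋ = 11 can be that low.
k = 11 is achieved by 11 values at 50 and 7 at 189, total 1873; lower one of the 189's by 24 (still > 50) to reach 1849.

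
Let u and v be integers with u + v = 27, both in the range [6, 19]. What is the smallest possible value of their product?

Since u + v is fixed, pushing one of them to its bound minimizes the product.
The extreme feasible split is u = 8, v = 19, giving uv = 152.

152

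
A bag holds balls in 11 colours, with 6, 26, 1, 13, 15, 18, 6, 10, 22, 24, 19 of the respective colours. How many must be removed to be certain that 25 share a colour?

159

In the worst case you take as many as possible of each colour without reaching 25: 6 + 24 + 1 + 13 + 15 + 18 + 6 + 10 + 22 + 24 + 19 = 158.
The next one must give 25 of some colour, so 158 + 1 = 159.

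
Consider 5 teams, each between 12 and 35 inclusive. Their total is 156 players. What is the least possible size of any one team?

To make one team as small as possible, make the other 4 as large as possible.
The other 4 contribute at most 4 × 35 = 140, leaving at least 156 − 140 = 16.
Since 16 ≥ 12, this is achievable: one at 16 and 4 at 35.

16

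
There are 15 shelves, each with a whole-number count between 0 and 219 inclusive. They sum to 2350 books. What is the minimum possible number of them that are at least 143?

3

Each value short of 143 is at most 142, costing at least 219 − 142 = 77 against the maximum total of 3285.
We can afford to lose at most 3285 − 2350 = 935, so at most ⌊935/77⌋ = 12 fall short, and at least 3 are ≥ 143.
Exactly 3 works: 3 values at 219 and 12 at 142 total 2361; lower one of the high values by 11 (still ≥ 143) to hit 2350.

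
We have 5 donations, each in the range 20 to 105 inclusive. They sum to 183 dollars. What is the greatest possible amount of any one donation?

Maximizing one value means minimizing the remaining 4.
The other 4 contribute at least 4 × 20 = 80, leaving at most 183 − 80 = 103.
Since 103 ≤ 105, this is achievable: one at 103 and 4 at 20.

103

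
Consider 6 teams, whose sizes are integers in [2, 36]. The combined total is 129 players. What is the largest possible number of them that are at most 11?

3

Each value at 11 or below falls at least 36 − 11 = 25 short of the ceiling 36.
The ceiling total is 6 × 36 = 216, and we need 129, so at most ⌊(216 − 129)/25⌋ = 3 can be that low.
k = 3 is achieved by 3 values at 11 and 3 at 36, total 141; lower one of the 36's by 12 (still > 11) to reach 129.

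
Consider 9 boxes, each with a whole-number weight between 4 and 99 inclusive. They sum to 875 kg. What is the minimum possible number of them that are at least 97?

4

If only k of them are at least 97, the other 9 − k are at most 96, so the total is at most k·99 + (9 − k)·96.
This must reach 875, so k·99 + (9 − k)·96 ≥ 875, giving k ≥ 4.
Exactly 4 works: 4 values at 99 and 5 at 96 total 876; lower one of the high values by 1 (still ≥ 97) to hit 875.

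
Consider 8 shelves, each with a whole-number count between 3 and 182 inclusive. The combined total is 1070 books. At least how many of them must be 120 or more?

Each value short of 120 is at most 119, costing at least 182 − 119 = 63 against the maximum total of 1456.
We can afford to lose at most 1456 − 1070 = 386, so at most ⌊386/63⌋ = 6 fall short, and at least 2 are ≥ 120.
Exactly 2 works: 2 values at 182 and 6 at 119 total 1078; lower one of the high values by 8 (still ≥ 120) to hit 1070.

2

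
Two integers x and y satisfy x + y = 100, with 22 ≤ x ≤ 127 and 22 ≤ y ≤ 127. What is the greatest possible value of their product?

xy = x(100 − x) is maximized when x is as near 100/2 as the bounds allow.
Taking x = 50 and y = 50 (both in [22, 127]) gives xy = 2500.

2500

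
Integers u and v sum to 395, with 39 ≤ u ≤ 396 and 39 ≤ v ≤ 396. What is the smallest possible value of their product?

13884

uv = u(395 − u) is concave in u, so over [39, 356] it is minimized at an endpoint.
The extreme feasible split is u = 39, v = 356, giving uv = 13884.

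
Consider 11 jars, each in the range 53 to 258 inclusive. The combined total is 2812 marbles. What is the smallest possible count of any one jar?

Minimizing one value means maximizing the remaining 10.
The other 10 contribute at most 10 × 258 = 2580, leaving at least 2812 − 2580 = 232.
Since 232 ≥ 53, this is achievable: one at 232 and 10 at 258.

232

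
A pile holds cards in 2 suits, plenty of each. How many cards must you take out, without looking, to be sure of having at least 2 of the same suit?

3

You could draw 1 of every suit without reaching 2 of any — 2 in all.
One more forces 2 of some suit, so 2 + 1 = 3.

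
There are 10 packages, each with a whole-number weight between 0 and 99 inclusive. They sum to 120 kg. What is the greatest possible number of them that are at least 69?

If k of the values are ≥ 69, the total is ≥ 69k + 0(10 − k).
Setting 69k + 0(10 − k) ≤ 120 gives 69k ≤ 120, so k ≤ 1.
k = 1 is achieved by 1 value at 69 and 9 at 0, total 69; add 51 to one value (staying below 69) to reach 120.

1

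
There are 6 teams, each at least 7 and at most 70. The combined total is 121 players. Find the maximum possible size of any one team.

70

To make one team as large as possible, make the other 5 as small as possible.
The other 5 contribute at least 5 × 7 = 35, leaving at most 121 − 35 = 86.
But each team is capped at 70, so the maximum is 70.
Achievable: one at 70 and the other 5 totalling 51, which fits since 5 × 7 ≤ 51 ≤ 5 × 70.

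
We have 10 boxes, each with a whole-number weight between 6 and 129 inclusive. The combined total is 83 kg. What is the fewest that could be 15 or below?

Each value above 15 is at least 16, contributing at least 16 − 6 = 10 above the floor 6.
The sum exceeds the floor total 60 by 23, so at most ⌊23/10⌋ = 2 exceed 15, and at least 8 are ≤ 15.
Exactly 8 works: 8 values at 6 and 2 at 16 total 80; raise one of the low values by 3 (still ≤ 15) to hit 83.

8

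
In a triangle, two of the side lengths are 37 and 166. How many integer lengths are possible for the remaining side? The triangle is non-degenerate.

73

The triangle inequality gives |37 − 166| < c < 37 + 166, i.e. 129 < c < 203.
So c can be any integer from 130 to 202: 73 values.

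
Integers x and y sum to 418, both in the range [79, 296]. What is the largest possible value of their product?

43681

xy = x(418 − x) is maximized when x is as near 418/2 as the bounds allow.
Taking x = 209 and y = 209 (both in [79, 296]) gives xy = 43681.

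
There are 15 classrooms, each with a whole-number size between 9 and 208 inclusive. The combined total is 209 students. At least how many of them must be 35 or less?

13

Let j be the number exceeding 35. Then the total is ≥ 36·j + 9·(15 − j) = 135 + 27j.
So 27j ≤ 74 and j ≤ 2; hence at least 15 − 2 = 13 are ≤ 35.
Exactly 13 works: 13 values at 9 and 2 at 36 total 189; raise one of the low values by 20 (still ≤ 35) to hit 209.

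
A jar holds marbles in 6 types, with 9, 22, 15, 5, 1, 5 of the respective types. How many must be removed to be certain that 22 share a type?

57

In the worst case you take as many as possible of each type without reaching 22: 9 + 21 + 15 + 5 + 1 + 5 = 56.
The next one must give 22 of some type, so 56 + 1 = 57.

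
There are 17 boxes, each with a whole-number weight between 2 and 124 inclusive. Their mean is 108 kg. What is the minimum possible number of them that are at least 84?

11

The total is 17 × 108 = 1836.
Suppose at most 17 − j of them reach 84; then j values are ≤ 83 and the rest ≤ 124.
The total is then ≤ 83·j + 124·(17 − j) = 2108 − 41j. For this to be ≥ 1836 we need j ≤ 6, so at least 17 − 6 = 11 must reach 84.
Exactly 11 works: 11 values at 124 and 6 at 83 total 1862; lower one of the high values by 26 (still ≥ 84) to hit 1836.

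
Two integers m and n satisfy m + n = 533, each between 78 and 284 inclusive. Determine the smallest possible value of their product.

70716

For a fixed sum, mn is smallest when m and n are as far apart as possible.
The extreme feasible split is m = 249, n = 284, giving mn = 70716.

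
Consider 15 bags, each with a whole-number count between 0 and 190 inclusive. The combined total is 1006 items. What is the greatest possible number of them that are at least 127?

7

Suppose k of them are at least 127. Those contribute at least 127 each and the other 15 − k at least 0 each.
So the total is at least 127k + 0(15 − k) = 0 + 127k. This must be ≤ 1006, giving k ≤ 7.
k = 7 is achieved by 7 values at 127 and 8 at 0, total 889; add 117 to one value (staying below 127) to reach 1006.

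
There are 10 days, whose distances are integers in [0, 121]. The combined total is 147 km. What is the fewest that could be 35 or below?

6

Let j be the number exceeding 35. Then the total is ≥ 36·j + 0·(10 − j) = 0 + 36j.
So 36j ≤ 147 and j ≤ 4; hence at least 10 − 4 = 6 are ≤ 35.
Exactly 6 works: 6 values at 0 and 4 at 36 total 144; raise one of the low values by 3 (still ≤ 35) to hit 147.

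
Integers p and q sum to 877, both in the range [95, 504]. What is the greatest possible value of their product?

192282

pq = p(877 − p) is maximized when p is as near 877/2 as the bounds allow.
Taking p = 438 and q = 439 (both in [95, 504]) gives pq = 192282.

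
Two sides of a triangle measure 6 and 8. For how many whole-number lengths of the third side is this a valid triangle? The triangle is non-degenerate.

11

The triangle inequality gives |6 − 8| < c < 6 + 8, i.e. 2 < c < 14.
So c can be any integer from 3 to 13: 11 values.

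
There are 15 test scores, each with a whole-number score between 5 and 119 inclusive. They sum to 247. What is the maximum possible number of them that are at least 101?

1

With k values at 101 or above and the rest at least 5, the sum is at least 75 + 96k.
Since the sum is 247, we need 96k ≤ 172, i.e. k ≤ 1.
k = 1 is achieved by 1 value at 101 and 14 at 5, total 171; add 76 to one value (staying below 101) to reach 247.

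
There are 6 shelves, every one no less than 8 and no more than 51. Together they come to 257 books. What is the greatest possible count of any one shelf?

To make one shelf as large as possible, make the other 5 as small as possible.
The other 5 contribute at least 5 × 8 = 40, leaving at most 257 − 40 = 217.
But each shelf is capped at 51, so the maximum is 51.
Achievable: one at 51 and the other 5 totalling 206, which fits since 5 × 8 ≤ 206 ≤ 5 × 51.

51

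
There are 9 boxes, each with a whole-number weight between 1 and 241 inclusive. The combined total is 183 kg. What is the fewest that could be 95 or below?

8

Each value above 95 is at least 96, contributing at least 96 − 1 = 95 above the floor 1.
The sum exceeds the floor total 9 by 174, so at most ⌊174/95⌋ = 1 exceed 95, and at least 8 are ≤ 95.
Exactly 8 works: 8 values at 1 and 1 at 96 total 104; raise one of the low values by 79 (still ≤ 95) to hit 183.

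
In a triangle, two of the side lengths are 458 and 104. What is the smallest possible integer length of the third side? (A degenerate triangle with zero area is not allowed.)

355

The third side must exceed |458 − 104| = 354.
The smallest integer above 354 is 355.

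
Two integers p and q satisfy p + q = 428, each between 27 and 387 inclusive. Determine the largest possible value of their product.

45796

pq = p(428 − p) is maximized when p is as near 428/2 as the bounds allow.
Taking p = 214 and q = 214 (both in [27, 387]) gives pq = 45796.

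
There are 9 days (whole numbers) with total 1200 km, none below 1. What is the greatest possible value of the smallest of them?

133

The 9 values sum to 1200, so their minimum is at most ⌊1200/9⌋ = 133.
Equality holds with 6 values of 133 and 3 values of 134.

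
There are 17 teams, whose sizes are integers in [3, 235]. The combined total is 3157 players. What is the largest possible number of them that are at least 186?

With k values at 186 or above and the rest at least 3, the sum is at least 51 + 183k.
Since the sum is 3157, we need 183k ≤ 3106, i.e. k ≤ 16.
k = 16 is achieved by 16 values at 186 and 1 at 3, total 2979; add 178 to one value (staying below 186) to reach 3157.

16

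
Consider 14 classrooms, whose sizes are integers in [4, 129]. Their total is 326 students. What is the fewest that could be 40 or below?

7

If only k of them are at most 40, the other 14 − k are at least 41, so the total is at least (14 − k)·41 + k·4.
This is ≤ 326, so (14 − k)·41 + 4k ≤ 326, which gives k ≥ 7.
Exactly 7 works: 7 values at 4 and 7 at 41 total 315; raise one of the low values by 11 (still ≤ 40) to hit 326.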